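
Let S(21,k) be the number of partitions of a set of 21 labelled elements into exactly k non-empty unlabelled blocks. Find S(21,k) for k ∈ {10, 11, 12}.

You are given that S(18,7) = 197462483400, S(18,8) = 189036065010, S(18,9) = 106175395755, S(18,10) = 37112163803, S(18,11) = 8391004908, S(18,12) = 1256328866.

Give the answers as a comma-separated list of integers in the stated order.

71187132291275, 26826851689001, 6833042030178

@19  (19,8):189036065010·8+197462483400→1709751003480, (19,9):106175395755·9+189036065010→1144614626805, (19,10):37112163803·10+106175395755→477297033785, (19,11):8391004908·11+37112163803→129413217791, (19,12):1256328866·12+8391004908→23466951300
@20  (20,9):1144614626805·9+1709751003480→12011282644725, (20,10):477297033785·10+1144614626805→5917584964655, (20,11):129413217791·11+477297033785→1900842429486, (20,12):23466951300·12+129413217791→411016633391
@21  (21,10):5917584964655·10+12011282644725→71187132291275, (21,11):1900842429486·11+5917584964655→26826851689001, (21,12):411016633391·12+1900842429486→6833042030178
Read S(21,10) = 71187132291275, S(21,11) = 26826851689001, S(21,12) = 6833042030178.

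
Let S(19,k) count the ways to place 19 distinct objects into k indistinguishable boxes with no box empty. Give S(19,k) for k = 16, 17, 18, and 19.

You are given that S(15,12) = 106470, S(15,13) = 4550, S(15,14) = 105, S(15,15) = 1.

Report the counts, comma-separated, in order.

@16  (16,13):4550·13+106470→165620, (16,14):105·14+4550→6020, (16,15):1·15+105→120, (16,16):0·16+1→1
@17  (17,14):6020·14+165620→249900, (17,15):120·15+6020→7820, (17,16):1·16+120→136, (17,17):0·17+1→1
@18  (18,15):7820·15+249900→367200, (18,16):136·16+7820→9996, (18,17):1·17+136→153, (18,18):0·18+1→1
@19  (19,16):9996·16+367200→527136, (19,17):153·17+9996→12597, (19,18):1·18+153→171, (19,19):0·19+1→1
Read S(19,16) = 527136, S(19,17) = 12597, S(19,18) = 171, S(19,19) = 1.

527136, 12597, 171, 1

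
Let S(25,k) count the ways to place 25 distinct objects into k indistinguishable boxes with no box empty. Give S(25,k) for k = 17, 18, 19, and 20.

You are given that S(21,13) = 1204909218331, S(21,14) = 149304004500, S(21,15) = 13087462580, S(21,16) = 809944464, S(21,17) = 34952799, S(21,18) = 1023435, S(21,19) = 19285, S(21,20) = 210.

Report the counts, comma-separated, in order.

48063331393110, 3275678594925, 166218969675, 6220194750

row 22: T[22][14]=14·149304004500+1204909218331=3295165281331  T[22][15]=15·13087462580+149304004500=345615943200  T[22][16]=16·809944464+13087462580=26046574004  T[22][17]=17·34952799+809944464=1404142047  T[22][18]=18·1023435+34952799=53374629  T[22][19]=19·19285+1023435=1389850  T[22][20]=20·210+19285=23485
row 23: T[23][15]=15·345615943200+3295165281331=8479404429331  T[23][16]=16·26046574004+345615943200=762361127264  T[23][17]=17·1404142047+26046574004=49916988803  T[23][18]=18·53374629+1404142047=2364885369  T[23][19]=19·1389850+53374629=79781779  T[23][20]=20·23485+1389850=1859550
row 24: T[24][16]=16·762361127264+8479404429331=20677182465555  T[24][17]=17·49916988803+762361127264=1610949936915  T[24][18]=18·2364885369+49916988803=92484925445  T[24][19]=19·79781779+2364885369=3880739170  T[24][20]=20·1859550+79781779=116972779
row 25: T[25][17]=17·1610949936915+20677182465555=48063331393110  T[25][18]=18·92484925445+1610949936915=3275678594925  T[25][19]=19·3880739170+92484925445=166218969675  T[25][20]=20·116972779+3880739170=6220194750
Read S(25,17) = 48063331393110, S(25,18) = 3275678594925, S(25,19) = 166218969675, S(25,20) = 6220194750.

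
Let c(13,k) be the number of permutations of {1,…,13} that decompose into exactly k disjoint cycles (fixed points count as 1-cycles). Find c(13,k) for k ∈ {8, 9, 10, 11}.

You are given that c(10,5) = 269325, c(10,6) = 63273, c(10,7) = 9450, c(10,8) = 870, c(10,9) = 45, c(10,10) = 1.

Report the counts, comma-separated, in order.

6926634, 749463, 55770, 2717

[11] T[11,6]:10*63273+269325=902055 · T[11,7]:10*9450+63273=157773 · T[11,8]:10*870+9450=18150 · T[11,9]:10*45+870=1320 · T[11,10]:10*1+45=55 · T[11,11]:10*0+1=1
[12] T[12,7]:11*157773+902055=2637558 · T[12,8]:11*18150+157773=357423 · T[12,9]:11*1320+18150=32670 · T[12,10]:11*55+1320=1925 · T[12,11]:11*1+55=66
[13] T[13,8]:12*357423+2637558=6926634 · T[13,9]:12*32670+357423=749463 · T[13,10]:12*1925+32670=55770 · T[13,11]:12*66+1925=2717
Read c(13,8) = 6926634, c(13,9) = 749463, c(13,10) = 55770, c(13,11) = 2717.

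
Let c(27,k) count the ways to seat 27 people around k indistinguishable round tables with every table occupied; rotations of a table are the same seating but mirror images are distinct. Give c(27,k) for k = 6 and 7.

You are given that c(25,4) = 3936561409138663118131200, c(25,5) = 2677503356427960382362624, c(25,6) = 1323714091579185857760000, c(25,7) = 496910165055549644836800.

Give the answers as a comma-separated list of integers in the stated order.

i=26: T(26,5)=3936561409138663118131200+25·2677503356427960382362624=70874145319837672677196800 | T(26,6)=2677503356427960382362624+25·1323714091579185857760000=35770355645907606826362624 | T(26,7)=1323714091579185857760000+25·496910165055549644836800=13746468217967926978680000
i=27: T(27,6)=70874145319837672677196800+26·35770355645907606826362624=1000903392113435450162625024 | T(27,7)=35770355645907606826362624+26·13746468217967926978680000=393178529313073708272042624
Read c(27,6) = 1000903392113435450162625024, c(27,7) = 393178529313073708272042624.

1000903392113435450162625024, 393178529313073708272042624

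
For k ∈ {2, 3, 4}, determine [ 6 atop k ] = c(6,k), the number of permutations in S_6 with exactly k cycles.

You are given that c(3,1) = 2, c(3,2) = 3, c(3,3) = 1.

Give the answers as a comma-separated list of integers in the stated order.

r4: T_4,1=3×2+0=6; T_4,2=3×3+2=11; T_4,3=3×1+3=6; T_4,4=3×0+1=1
r5: T_5,1=4×6+0=24; T_5,2=4×11+6=50; T_5,3=4×6+11=35; T_5,4=4×1+6=10
r6: T_6,2=5×50+24=274; T_6,3=5×35+50=225; T_6,4=5×10+35=85
Read c(6,2) = 274, c(6,3) = 225, c(6,4) = 85.

274, 225, 85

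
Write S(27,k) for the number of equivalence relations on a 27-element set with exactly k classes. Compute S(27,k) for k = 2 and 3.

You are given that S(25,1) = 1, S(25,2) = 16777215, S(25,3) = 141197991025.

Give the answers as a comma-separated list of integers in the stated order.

67108863, 1270865805301

@26  (26,1):1·1+0→1, (26,2):16777215·2+1→33554431, (26,3):141197991025·3+16777215→423610750290
@27  (27,2):33554431·2+1→67108863, (27,3):423610750290·3+33554431→1270865805301
Read S(27,2) = 67108863, S(27,3) = 1270865805301.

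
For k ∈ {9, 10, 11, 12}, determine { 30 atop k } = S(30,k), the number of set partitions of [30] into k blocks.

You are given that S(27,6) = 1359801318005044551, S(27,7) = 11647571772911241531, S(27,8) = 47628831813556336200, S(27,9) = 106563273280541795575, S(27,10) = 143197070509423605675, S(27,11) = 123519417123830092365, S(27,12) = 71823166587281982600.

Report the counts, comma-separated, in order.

row 28: T[28][7]=7·11647571772911241531+1359801318005044551=82892803728383735268  T[28][8]=8·47628831813556336200+11647571772911241531=392678226281361931131  T[28][9]=9·106563273280541795575+47628831813556336200=1006698291338432496375  T[28][10]=10·143197070509423605675+106563273280541795575=1538533978374777852325  T[28][11]=11·123519417123830092365+143197070509423605675=1501910658871554621690  T[28][12]=12·71823166587281982600+123519417123830092365=985397416171213883565
row 29: T[29][8]=8·392678226281361931131+82892803728383735268=3224318613979279184316  T[29][9]=9·1006698291338432496375+392678226281361931131=9452962848327254398506  T[29][10]=10·1538533978374777852325+1006698291338432496375=16392038075086211019625  T[29][11]=11·1501910658871554621690+1538533978374777852325=18059551225961878690915  T[29][12]=12·985397416171213883565+1501910658871554621690=13326679652926121224470
row 30: T[30][9]=9·9452962848327254398506+3224318613979279184316=88300984248924568770870  T[30][10]=10·16392038075086211019625+9452962848327254398506=173373343599189364594756  T[30][11]=11·18059551225961878690915+16392038075086211019625=215047101560666876619690  T[30][12]=12·13326679652926121224470+18059551225961878690915=177979707061075333384555
Read S(30,9) = 88300984248924568770870, S(30,10) = 173373343599189364594756, S(30,11) = 215047101560666876619690, S(30,12) = 177979707061075333384555.

88300984248924568770870, 173373343599189364594756, 215047101560666876619690, 177979707061075333384555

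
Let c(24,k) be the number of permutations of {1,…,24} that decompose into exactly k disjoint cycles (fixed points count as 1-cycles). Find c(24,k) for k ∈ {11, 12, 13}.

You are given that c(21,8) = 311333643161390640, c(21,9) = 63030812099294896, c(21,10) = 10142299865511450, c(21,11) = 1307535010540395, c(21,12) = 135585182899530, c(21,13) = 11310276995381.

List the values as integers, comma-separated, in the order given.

i=22: T(22,9)=311333643161390640+21·63030812099294896=1634980697246583456 | T(22,10)=63030812099294896+21·10142299865511450=276019109275035346 | T(22,11)=10142299865511450+21·1307535010540395=37600535086859745 | T(22,12)=1307535010540395+21·135585182899530=4154823851430525 | T(22,13)=135585182899530+21·11310276995381=373100999802531
i=23: T(23,10)=1634980697246583456+22·276019109275035346=7707401101297361068 | T(23,11)=276019109275035346+22·37600535086859745=1103230881185949736 | T(23,12)=37600535086859745+22·4154823851430525=129006659818331295 | T(23,13)=4154823851430525+22·373100999802531=12363045847086207
i=24: T(24,11)=7707401101297361068+23·1103230881185949736=33081711368574204996 | T(24,12)=1103230881185949736+23·129006659818331295=4070384057007569521 | T(24,13)=129006659818331295+23·12363045847086207=413356714301314056
Read c(24,11) = 33081711368574204996, c(24,12) = 4070384057007569521, c(24,13) = 413356714301314056.

33081711368574204996, 4070384057007569521, 413356714301314056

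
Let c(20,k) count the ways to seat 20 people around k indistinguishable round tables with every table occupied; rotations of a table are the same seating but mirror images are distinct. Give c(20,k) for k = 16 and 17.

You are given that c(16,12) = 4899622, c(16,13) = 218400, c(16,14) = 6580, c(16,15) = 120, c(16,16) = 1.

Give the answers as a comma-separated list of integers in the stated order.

i=17: T(17,13)=4899622+16·218400=8394022 | T(17,14)=218400+16·6580=323680 | T(17,15)=6580+16·120=8500 | T(17,16)=120+16·1=136 | T(17,17)=1+16·0=1
i=18: T(18,14)=8394022+17·323680=13896582 | T(18,15)=323680+17·8500=468180 | T(18,16)=8500+17·136=10812 | T(18,17)=136+17·1=153
i=19: T(19,15)=13896582+18·468180=22323822 | T(19,16)=468180+18·10812=662796 | T(19,17)=10812+18·153=13566
i=20: T(20,16)=22323822+19·662796=34916946 | T(20,17)=662796+19·13566=920550
Read c(20,16) = 34916946, c(20,17) = 920550.

34916946, 920550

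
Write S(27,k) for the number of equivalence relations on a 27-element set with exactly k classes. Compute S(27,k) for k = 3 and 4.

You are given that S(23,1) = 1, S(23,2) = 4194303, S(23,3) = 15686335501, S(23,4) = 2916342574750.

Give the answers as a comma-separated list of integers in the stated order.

row 24: T[24][1]=1·1+0=1  T[24][2]=2·4194303+1=8388607  T[24][3]=3·15686335501+4194303=47063200806  T[24][4]=4·2916342574750+15686335501=11681056634501
row 25: T[25][1]=1·1+0=1  T[25][2]=2·8388607+1=16777215  T[25][3]=3·47063200806+8388607=141197991025  T[25][4]=4·11681056634501+47063200806=46771289738810
row 26: T[26][2]=2·16777215+1=33554431  T[26][3]=3·141197991025+16777215=423610750290  T[26][4]=4·46771289738810+141197991025=187226356946265
row 27: T[27][3]=3·423610750290+33554431=1270865805301  T[27][4]=4·187226356946265+423610750290=749329038535350
Read S(27,3) = 1270865805301, S(27,4) = 749329038535350.

1270865805301, 749329038535350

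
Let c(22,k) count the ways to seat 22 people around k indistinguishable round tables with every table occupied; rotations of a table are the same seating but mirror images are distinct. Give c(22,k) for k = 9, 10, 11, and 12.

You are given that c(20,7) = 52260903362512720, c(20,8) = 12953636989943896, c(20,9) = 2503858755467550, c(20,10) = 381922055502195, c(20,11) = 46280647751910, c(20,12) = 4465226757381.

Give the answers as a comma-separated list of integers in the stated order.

1634980697246583456, 276019109275035346, 37600535086859745, 4154823851430525

r21: T_21,8=20×12953636989943896+52260903362512720=311333643161390640; T_21,9=20×2503858755467550+12953636989943896=63030812099294896; T_21,10=20×381922055502195+2503858755467550=10142299865511450; T_21,11=20×46280647751910+381922055502195=1307535010540395; T_21,12=20×4465226757381+46280647751910=135585182899530
r22: T_22,9=21×63030812099294896+311333643161390640=1634980697246583456; T_22,10=21×10142299865511450+63030812099294896=276019109275035346; T_22,11=21×1307535010540395+10142299865511450=37600535086859745; T_22,12=21×135585182899530+1307535010540395=4154823851430525
Read c(22,9) = 1634980697246583456, c(22,10) = 276019109275035346, c(22,11) = 37600535086859745, c(22,12) = 4154823851430525.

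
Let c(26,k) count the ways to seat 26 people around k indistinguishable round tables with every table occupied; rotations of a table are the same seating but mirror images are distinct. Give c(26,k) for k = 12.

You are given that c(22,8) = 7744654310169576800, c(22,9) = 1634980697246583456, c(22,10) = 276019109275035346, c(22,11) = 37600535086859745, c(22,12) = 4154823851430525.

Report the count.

r23: T_23,9=22×1634980697246583456+7744654310169576800=43714229649594412832; T_23,10=22×276019109275035346+1634980697246583456=7707401101297361068; T_23,11=22×37600535086859745+276019109275035346=1103230881185949736; T_23,12=22×4154823851430525+37600535086859745=129006659818331295
r24: T_24,10=23×7707401101297361068+43714229649594412832=220984454979433717396; T_24,11=23×1103230881185949736+7707401101297361068=33081711368574204996; T_24,12=23×129006659818331295+1103230881185949736=4070384057007569521
r25: T_25,11=24×33081711368574204996+220984454979433717396=1014945527825214637300; T_25,12=24×4070384057007569521+33081711368574204996=130770928736755873500
r26: T_26,12=25×130770928736755873500+1014945527825214637300=4284218746244111474800
Read c(26,12) = 4284218746244111474800.

4284218746244111474800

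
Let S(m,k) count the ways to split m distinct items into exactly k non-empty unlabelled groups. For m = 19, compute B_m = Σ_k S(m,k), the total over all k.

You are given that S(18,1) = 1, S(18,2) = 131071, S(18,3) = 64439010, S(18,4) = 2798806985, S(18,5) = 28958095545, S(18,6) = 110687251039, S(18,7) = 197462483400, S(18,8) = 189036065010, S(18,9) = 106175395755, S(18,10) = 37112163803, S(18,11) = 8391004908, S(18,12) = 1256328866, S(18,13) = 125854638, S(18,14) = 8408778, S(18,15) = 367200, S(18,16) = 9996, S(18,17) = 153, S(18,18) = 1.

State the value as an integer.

5832742205057

i=19: T(19,1)=0+1·1=1 | T(19,2)=1+2·131071=262143 | T(19,3)=131071+3·64439010=193448101 | T(19,4)=64439010+4·2798806985=11259666950 | T(19,5)=2798806985+5·28958095545=147589284710 | T(19,6)=28958095545+6·110687251039=693081601779 | T(19,7)=110687251039+7·197462483400=1492924634839 | T(19,8)=197462483400+8·189036065010=1709751003480 | T(19,9)=189036065010+9·106175395755=1144614626805 | T(19,10)=106175395755+10·37112163803=477297033785 | T(19,11)=37112163803+11·8391004908=129413217791 | T(19,12)=8391004908+12·1256328866=23466951300 | T(19,13)=1256328866+13·125854638=2892439160 | T(19,14)=125854638+14·8408778=243577530 | T(19,15)=8408778+15·367200=13916778 | T(19,16)=367200+16·9996=527136 | T(19,17)=9996+17·153=12597 | T(19,18)=153+18·1=171 | T(19,19)=1+19·0=1
B_19 = ΣS(19,k) = 1+262143+193448101+11259666950+147589284710+693081601779+1492924634839+1709751003480+1144614626805+477297033785+129413217791+23466951300+2892439160+243577530+13916778+527136+12597+171+1 = 5832742205057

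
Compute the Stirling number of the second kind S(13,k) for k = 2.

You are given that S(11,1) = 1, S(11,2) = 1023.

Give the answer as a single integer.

4095

r12: T_12,1=1×1+0=1; T_12,2=2×1023+1=2047
r13: T_13,2=2×2047+1=4095
Read S(13,2) = 4095.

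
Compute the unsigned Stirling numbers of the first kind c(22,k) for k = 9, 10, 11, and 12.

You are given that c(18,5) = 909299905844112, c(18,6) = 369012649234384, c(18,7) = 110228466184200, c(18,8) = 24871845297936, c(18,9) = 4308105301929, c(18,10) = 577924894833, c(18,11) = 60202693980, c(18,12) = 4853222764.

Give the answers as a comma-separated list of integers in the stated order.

i=19: T(19,6)=909299905844112+18·369012649234384=7551527592063024 | T(19,7)=369012649234384+18·110228466184200=2353125040549984 | T(19,8)=110228466184200+18·24871845297936=557921681547048 | T(19,9)=24871845297936+18·4308105301929=102417740732658 | T(19,10)=4308105301929+18·577924894833=14710753408923 | T(19,11)=577924894833+18·60202693980=1661573386473 | T(19,12)=60202693980+18·4853222764=147560703732
i=20: T(20,7)=7551527592063024+19·2353125040549984=52260903362512720 | T(20,8)=2353125040549984+19·557921681547048=12953636989943896 | T(20,9)=557921681547048+19·102417740732658=2503858755467550 | T(20,10)=102417740732658+19·14710753408923=381922055502195 | T(20,11)=14710753408923+19·1661573386473=46280647751910 | T(20,12)=1661573386473+19·147560703732=4465226757381
i=21: T(21,8)=52260903362512720+20·12953636989943896=311333643161390640 | T(21,9)=12953636989943896+20·2503858755467550=63030812099294896 | T(21,10)=2503858755467550+20·381922055502195=10142299865511450 | T(21,11)=381922055502195+20·46280647751910=1307535010540395 | T(21,12)=46280647751910+20·4465226757381=135585182899530
i=22: T(22,9)=311333643161390640+21·63030812099294896=1634980697246583456 | T(22,10)=63030812099294896+21·10142299865511450=276019109275035346 | T(22,11)=10142299865511450+21·1307535010540395=37600535086859745 | T(22,12)=1307535010540395+21·135585182899530=4154823851430525
Read c(22,9) = 1634980697246583456, c(22,10) = 276019109275035346, c(22,11) = 37600535086859745, c(22,12) = 4154823851430525.

1634980697246583456, 276019109275035346, 37600535086859745, 4154823851430525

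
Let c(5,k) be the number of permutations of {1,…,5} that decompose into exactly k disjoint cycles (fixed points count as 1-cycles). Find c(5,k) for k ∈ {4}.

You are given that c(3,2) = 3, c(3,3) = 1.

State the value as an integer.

r4: T_4,3=3×1+3=6; T_4,4=3×0+1=1
r5: T_5,4=4×1+6=10
Read c(5,4) = 10.

10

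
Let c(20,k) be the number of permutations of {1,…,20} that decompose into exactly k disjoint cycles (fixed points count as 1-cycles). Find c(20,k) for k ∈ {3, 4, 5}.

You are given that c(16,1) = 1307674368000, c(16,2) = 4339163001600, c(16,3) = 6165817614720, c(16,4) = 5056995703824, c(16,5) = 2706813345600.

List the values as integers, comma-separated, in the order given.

[17] T[17,1]:16*1307674368000+0=20922789888000 · T[17,2]:16*4339163001600+1307674368000=70734282393600 · T[17,3]:16*6165817614720+4339163001600=102992244837120 · T[17,4]:16*5056995703824+6165817614720=87077748875904 · T[17,5]:16*2706813345600+5056995703824=48366009233424
[18] T[18,1]:17*20922789888000+0=355687428096000 · T[18,2]:17*70734282393600+20922789888000=1223405590579200 · T[18,3]:17*102992244837120+70734282393600=1821602444624640 · T[18,4]:17*87077748875904+102992244837120=1583313975727488 · T[18,5]:17*48366009233424+87077748875904=909299905844112
[19] T[19,2]:18*1223405590579200+355687428096000=22376988058521600 · T[19,3]:18*1821602444624640+1223405590579200=34012249593822720 · T[19,4]:18*1583313975727488+1821602444624640=30321254007719424 · T[19,5]:18*909299905844112+1583313975727488=17950712280921504
[20] T[20,3]:19*34012249593822720+22376988058521600=668609730341153280 · T[20,4]:19*30321254007719424+34012249593822720=610116075740491776 · T[20,5]:19*17950712280921504+30321254007719424=371384787345228000
Read c(20,3) = 668609730341153280, c(20,4) = 610116075740491776, c(20,5) = 371384787345228000.

668609730341153280, 610116075740491776, 371384787345228000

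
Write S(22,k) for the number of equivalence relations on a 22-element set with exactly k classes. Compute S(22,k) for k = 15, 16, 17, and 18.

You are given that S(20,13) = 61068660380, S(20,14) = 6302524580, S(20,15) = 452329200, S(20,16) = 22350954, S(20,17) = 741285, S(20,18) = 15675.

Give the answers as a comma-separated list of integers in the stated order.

345615943200, 26046574004, 1404142047, 53374629

r21: T_21,14=14×6302524580+61068660380=149304004500; T_21,15=15×452329200+6302524580=13087462580; T_21,16=16×22350954+452329200=809944464; T_21,17=17×741285+22350954=34952799; T_21,18=18×15675+741285=1023435
r22: T_22,15=15×13087462580+149304004500=345615943200; T_22,16=16×809944464+13087462580=26046574004; T_22,17=17×34952799+809944464=1404142047; T_22,18=18×1023435+34952799=53374629
Read S(22,15) = 345615943200, S(22,16) = 26046574004, S(22,17) = 1404142047, S(22,18) = 53374629.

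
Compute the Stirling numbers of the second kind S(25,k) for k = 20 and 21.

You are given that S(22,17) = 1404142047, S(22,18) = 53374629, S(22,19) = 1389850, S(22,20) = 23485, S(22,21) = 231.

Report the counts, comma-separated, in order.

6220194750, 168519505

r23: T_23,18=18×53374629+1404142047=2364885369; T_23,19=19×1389850+53374629=79781779; T_23,20=20×23485+1389850=1859550; T_23,21=21×231+23485=28336
r24: T_24,19=19×79781779+2364885369=3880739170; T_24,20=20×1859550+79781779=116972779; T_24,21=21×28336+1859550=2454606
r25: T_25,20=20×116972779+3880739170=6220194750; T_25,21=21×2454606+116972779=168519505
Read S(25,20) = 6220194750, S(25,21) = 168519505.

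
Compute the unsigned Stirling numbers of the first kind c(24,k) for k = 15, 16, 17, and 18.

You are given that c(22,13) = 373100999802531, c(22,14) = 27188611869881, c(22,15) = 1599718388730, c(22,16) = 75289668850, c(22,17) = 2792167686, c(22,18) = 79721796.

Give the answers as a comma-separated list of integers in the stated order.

[23] T[23,14]:22*27188611869881+373100999802531=971250460939913 · T[23,15]:22*1599718388730+27188611869881=62382416421941 · T[23,16]:22*75289668850+1599718388730=3256091103430 · T[23,17]:22*2792167686+75289668850=136717357942 · T[23,18]:22*79721796+2792167686=4546047198
[24] T[24,15]:23*62382416421941+971250460939913=2406046038644556 · T[24,16]:23*3256091103430+62382416421941=137272511800831 · T[24,17]:23*136717357942+3256091103430=6400590336096 · T[24,18]:23*4546047198+136717357942=241276443496
Read c(24,15) = 2406046038644556, c(24,16) = 137272511800831, c(24,17) = 6400590336096, c(24,18) = 241276443496.

2406046038644556, 137272511800831, 6400590336096, 241276443496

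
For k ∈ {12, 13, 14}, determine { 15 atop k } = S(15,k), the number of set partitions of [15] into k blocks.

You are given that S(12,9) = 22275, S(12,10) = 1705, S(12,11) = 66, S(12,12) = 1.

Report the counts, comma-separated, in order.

r13: T_13,10=10×1705+22275=39325; T_13,11=11×66+1705=2431; T_13,12=12×1+66=78; T_13,13=13×0+1=1
r14: T_14,11=11×2431+39325=66066; T_14,12=12×78+2431=3367; T_14,13=13×1+78=91; T_14,14=14×0+1=1
r15: T_15,12=12×3367+66066=106470; T_15,13=13×91+3367=4550; T_15,14=14×1+91=105
Read S(15,12) = 106470, S(15,13) = 4550, S(15,14) = 105.

106470, 4550, 105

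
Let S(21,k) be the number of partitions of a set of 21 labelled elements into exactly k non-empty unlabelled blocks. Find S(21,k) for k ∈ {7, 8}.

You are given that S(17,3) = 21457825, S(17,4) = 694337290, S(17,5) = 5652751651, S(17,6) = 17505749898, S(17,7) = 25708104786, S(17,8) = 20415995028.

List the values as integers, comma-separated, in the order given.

row 18: T[18][4]=4·694337290+21457825=2798806985  T[18][5]=5·5652751651+694337290=28958095545  T[18][6]=6·17505749898+5652751651=110687251039  T[18][7]=7·25708104786+17505749898=197462483400  T[18][8]=8·20415995028+25708104786=189036065010
row 19: T[19][5]=5·28958095545+2798806985=147589284710  T[19][6]=6·110687251039+28958095545=693081601779  T[19][7]=7·197462483400+110687251039=1492924634839  T[19][8]=8·189036065010+197462483400=1709751003480
row 20: T[20][6]=6·693081601779+147589284710=4306078895384  T[20][7]=7·1492924634839+693081601779=11143554045652  T[20][8]=8·1709751003480+1492924634839=15170932662679
row 21: T[21][7]=7·11143554045652+4306078895384=82310957214948  T[21][8]=8·15170932662679+11143554045652=132511015347084
Read S(21,7) = 82310957214948, S(21,8) = 132511015347084.

82310957214948, 132511015347084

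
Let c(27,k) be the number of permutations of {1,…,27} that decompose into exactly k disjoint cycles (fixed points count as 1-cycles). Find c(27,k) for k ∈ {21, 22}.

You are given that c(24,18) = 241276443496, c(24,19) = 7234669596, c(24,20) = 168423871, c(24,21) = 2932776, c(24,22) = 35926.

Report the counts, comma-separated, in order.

row 25: T[25][19]=24·7234669596+241276443496=414908513800  T[25][20]=24·168423871+7234669596=11276842500  T[25][21]=24·2932776+168423871=238810495  T[25][22]=24·35926+2932776=3795000
row 26: T[26][20]=25·11276842500+414908513800=696829576300  T[26][21]=25·238810495+11276842500=17247104875  T[26][22]=25·3795000+238810495=333685495
row 27: T[27][21]=26·17247104875+696829576300=1145254303050  T[27][22]=26·333685495+17247104875=25922927745
Read c(27,21) = 1145254303050, c(27,22) = 25922927745.

1145254303050, 25922927745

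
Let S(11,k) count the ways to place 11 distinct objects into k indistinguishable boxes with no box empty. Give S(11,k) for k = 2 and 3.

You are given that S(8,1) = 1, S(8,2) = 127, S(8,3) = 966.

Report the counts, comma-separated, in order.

1023, 28501

@9  (9,1):1·1+0→1, (9,2):127·2+1→255, (9,3):966·3+127→3025
@10  (10,1):1·1+0→1, (10,2):255·2+1→511, (10,3):3025·3+255→9330
@11  (11,2):511·2+1→1023, (11,3):9330·3+511→28501
Read S(11,2) = 1023, S(11,3) = 28501.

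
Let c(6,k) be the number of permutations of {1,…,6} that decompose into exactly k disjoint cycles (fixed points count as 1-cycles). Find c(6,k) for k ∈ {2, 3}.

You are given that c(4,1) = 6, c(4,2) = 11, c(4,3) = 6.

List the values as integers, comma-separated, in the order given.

274, 225

r5: T_5,1=4×6+0=24; T_5,2=4×11+6=50; T_5,3=4×6+11=35
r6: T_6,2=5×50+24=274; T_6,3=5×35+50=225
Read c(6,2) = 274, c(6,3) = 225.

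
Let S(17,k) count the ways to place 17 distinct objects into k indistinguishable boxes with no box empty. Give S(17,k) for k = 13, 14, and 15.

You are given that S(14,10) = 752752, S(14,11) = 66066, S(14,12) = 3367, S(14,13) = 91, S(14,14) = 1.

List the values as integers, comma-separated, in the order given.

4910178, 249900, 7820

@15  (15,11):66066·11+752752→1479478, (15,12):3367·12+66066→106470, (15,13):91·13+3367→4550, (15,14):1·14+91→105, (15,15):0·15+1→1
@16  (16,12):106470·12+1479478→2757118, (16,13):4550·13+106470→165620, (16,14):105·14+4550→6020, (16,15):1·15+105→120
@17  (17,13):165620·13+2757118→4910178, (17,14):6020·14+165620→249900, (17,15):120·15+6020→7820
Read S(17,13) = 4910178, S(17,14) = 249900, S(17,15) = 7820.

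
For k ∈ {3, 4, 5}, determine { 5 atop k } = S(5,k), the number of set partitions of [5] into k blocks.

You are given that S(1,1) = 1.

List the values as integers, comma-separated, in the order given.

25, 10, 1

@2  (2,1):1·1+0→1, (2,2):0·2+1→1
@3  (3,1):1·1+0→1, (3,2):1·2+1→3, (3,3):0·3+1→1
@4  (4,2):3·2+1→7, (4,3):1·3+3→6, (4,4):0·4+1→1
@5  (5,3):6·3+7→25, (5,4):1·4+6→10, (5,5):0·5+1→1
Read S(5,3) = 25, S(5,4) = 10, S(5,5) = 1.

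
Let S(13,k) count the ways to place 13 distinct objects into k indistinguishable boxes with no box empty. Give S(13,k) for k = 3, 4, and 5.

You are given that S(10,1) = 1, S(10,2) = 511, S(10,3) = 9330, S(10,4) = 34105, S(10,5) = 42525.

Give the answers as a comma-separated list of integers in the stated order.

261625, 2532530, 7508501

i=11: T(11,1)=0+1·1=1 | T(11,2)=1+2·511=1023 | T(11,3)=511+3·9330=28501 | T(11,4)=9330+4·34105=145750 | T(11,5)=34105+5·42525=246730
i=12: T(12,2)=1+2·1023=2047 | T(12,3)=1023+3·28501=86526 | T(12,4)=28501+4·145750=611501 | T(12,5)=145750+5·246730=1379400
i=13: T(13,3)=2047+3·86526=261625 | T(13,4)=86526+4·611501=2532530 | T(13,5)=611501+5·1379400=7508501
Read S(13,3) = 261625, S(13,4) = 2532530, S(13,5) = 7508501.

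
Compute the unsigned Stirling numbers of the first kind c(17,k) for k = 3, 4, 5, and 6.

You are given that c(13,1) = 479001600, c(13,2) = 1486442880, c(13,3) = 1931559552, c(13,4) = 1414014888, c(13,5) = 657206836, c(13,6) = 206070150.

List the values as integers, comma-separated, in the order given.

102992244837120, 87077748875904, 48366009233424, 18861567058880

row 14: T[14][1]=13·479001600+0=6227020800  T[14][2]=13·1486442880+479001600=19802759040  T[14][3]=13·1931559552+1486442880=26596717056  T[14][4]=13·1414014888+1931559552=20313753096  T[14][5]=13·657206836+1414014888=9957703756  T[14][6]=13·206070150+657206836=3336118786
row 15: T[15][1]=14·6227020800+0=87178291200  T[15][2]=14·19802759040+6227020800=283465647360  T[15][3]=14·26596717056+19802759040=392156797824  T[15][4]=14·20313753096+26596717056=310989260400  T[15][5]=14·9957703756+20313753096=159721605680  T[15][6]=14·3336118786+9957703756=56663366760
row 16: T[16][2]=15·283465647360+87178291200=4339163001600  T[16][3]=15·392156797824+283465647360=6165817614720  T[16][4]=15·310989260400+392156797824=5056995703824  T[16][5]=15·159721605680+310989260400=2706813345600  T[16][6]=15·56663366760+159721605680=1009672107080
row 17: T[17][3]=16·6165817614720+4339163001600=102992244837120  T[17][4]=16·5056995703824+6165817614720=87077748875904  T[17][5]=16·2706813345600+5056995703824=48366009233424  T[17][6]=16·1009672107080+2706813345600=18861567058880
Read c(17,3) = 102992244837120, c(17,4) = 87077748875904, c(17,5) = 48366009233424, c(17,6) = 18861567058880.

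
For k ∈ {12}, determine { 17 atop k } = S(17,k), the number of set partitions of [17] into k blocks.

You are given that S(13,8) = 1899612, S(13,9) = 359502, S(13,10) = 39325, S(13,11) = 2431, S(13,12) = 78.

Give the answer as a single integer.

i=14: T(14,9)=1899612+9·359502=5135130 | T(14,10)=359502+10·39325=752752 | T(14,11)=39325+11·2431=66066 | T(14,12)=2431+12·78=3367
i=15: T(15,10)=5135130+10·752752=12662650 | T(15,11)=752752+11·66066=1479478 | T(15,12)=66066+12·3367=106470
i=16: T(16,11)=12662650+11·1479478=28936908 | T(16,12)=1479478+12·106470=2757118
i=17: T(17,12)=28936908+12·2757118=62022324
Read S(17,12) = 62022324.

62022324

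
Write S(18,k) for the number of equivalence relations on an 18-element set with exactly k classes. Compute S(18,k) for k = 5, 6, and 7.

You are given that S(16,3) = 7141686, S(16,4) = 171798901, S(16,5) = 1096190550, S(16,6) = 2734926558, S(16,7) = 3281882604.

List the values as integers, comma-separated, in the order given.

28958095545, 110687251039, 197462483400

[17] T[17,4]:4*171798901+7141686=694337290 · T[17,5]:5*1096190550+171798901=5652751651 · T[17,6]:6*2734926558+1096190550=17505749898 · T[17,7]:7*3281882604+2734926558=25708104786
[18] T[18,5]:5*5652751651+694337290=28958095545 · T[18,6]:6*17505749898+5652751651=110687251039 · T[18,7]:7*25708104786+17505749898=197462483400
Read S(18,5) = 28958095545, S(18,6) = 110687251039, S(18,7) = 197462483400.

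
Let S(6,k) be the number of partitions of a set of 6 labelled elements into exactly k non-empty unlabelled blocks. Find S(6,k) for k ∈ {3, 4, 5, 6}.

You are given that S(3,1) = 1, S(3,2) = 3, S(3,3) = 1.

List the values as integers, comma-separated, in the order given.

i=4: T(4,1)=0+1·1=1 | T(4,2)=1+2·3=7 | T(4,3)=3+3·1=6 | T(4,4)=1+4·0=1
i=5: T(5,2)=1+2·7=15 | T(5,3)=7+3·6=25 | T(5,4)=6+4·1=10 | T(5,5)=1+5·0=1
i=6: T(6,3)=15+3·25=90 | T(6,4)=25+4·10=65 | T(6,5)=10+5·1=15 | T(6,6)=1+6·0=1
Read S(6,3) = 90, S(6,4) = 65, S(6,5) = 15, S(6,6) = 1.

90, 65, 15, 1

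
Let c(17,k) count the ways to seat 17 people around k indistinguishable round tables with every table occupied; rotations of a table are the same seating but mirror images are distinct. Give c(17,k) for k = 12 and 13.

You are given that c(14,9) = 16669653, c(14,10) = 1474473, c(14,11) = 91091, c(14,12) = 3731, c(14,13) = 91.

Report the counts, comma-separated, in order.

156952432, 8394022

i=15: T(15,10)=16669653+14·1474473=37312275 | T(15,11)=1474473+14·91091=2749747 | T(15,12)=91091+14·3731=143325 | T(15,13)=3731+14·91=5005
i=16: T(16,11)=37312275+15·2749747=78558480 | T(16,12)=2749747+15·143325=4899622 | T(16,13)=143325+15·5005=218400
i=17: T(17,12)=78558480+16·4899622=156952432 | T(17,13)=4899622+16·218400=8394022
Read c(17,12) = 156952432, c(17,13) = 8394022.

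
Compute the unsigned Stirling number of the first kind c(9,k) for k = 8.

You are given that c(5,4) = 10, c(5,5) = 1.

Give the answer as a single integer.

r6: T_6,5=5×1+10=15; T_6,6=5×0+1=1
r7: T_7,6=6×1+15=21; T_7,7=6×0+1=1
r8: T_8,7=7×1+21=28; T_8,8=7×0+1=1
r9: T_9,8=8×1+28=36
Read c(9,8) = 36.

36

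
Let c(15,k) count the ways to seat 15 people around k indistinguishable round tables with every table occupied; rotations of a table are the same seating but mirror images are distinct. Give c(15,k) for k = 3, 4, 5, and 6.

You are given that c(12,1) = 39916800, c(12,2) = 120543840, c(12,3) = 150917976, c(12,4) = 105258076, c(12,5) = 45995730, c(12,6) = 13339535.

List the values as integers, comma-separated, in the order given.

392156797824, 310989260400, 159721605680, 56663366760

r13: T_13,1=12×39916800+0=479001600; T_13,2=12×120543840+39916800=1486442880; T_13,3=12×150917976+120543840=1931559552; T_13,4=12×105258076+150917976=1414014888; T_13,5=12×45995730+105258076=657206836; T_13,6=12×13339535+45995730=206070150
r14: T_14,2=13×1486442880+479001600=19802759040; T_14,3=13×1931559552+1486442880=26596717056; T_14,4=13×1414014888+1931559552=20313753096; T_14,5=13×657206836+1414014888=9957703756; T_14,6=13×206070150+657206836=3336118786
r15: T_15,3=14×26596717056+19802759040=392156797824; T_15,4=14×20313753096+26596717056=310989260400; T_15,5=14×9957703756+20313753096=159721605680; T_15,6=14×3336118786+9957703756=56663366760
Read c(15,3) = 392156797824, c(15,4) = 310989260400, c(15,5) = 159721605680, c(15,6) = 56663366760.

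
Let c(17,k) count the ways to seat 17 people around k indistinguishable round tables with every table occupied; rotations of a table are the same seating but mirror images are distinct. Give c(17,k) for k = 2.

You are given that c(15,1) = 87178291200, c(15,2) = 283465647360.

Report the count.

row 16: T[16][1]=15·87178291200+0=1307674368000  T[16][2]=15·283465647360+87178291200=4339163001600
row 17: T[17][2]=16·4339163001600+1307674368000=70734282393600
Read c(17,2) = 70734282393600.

70734282393600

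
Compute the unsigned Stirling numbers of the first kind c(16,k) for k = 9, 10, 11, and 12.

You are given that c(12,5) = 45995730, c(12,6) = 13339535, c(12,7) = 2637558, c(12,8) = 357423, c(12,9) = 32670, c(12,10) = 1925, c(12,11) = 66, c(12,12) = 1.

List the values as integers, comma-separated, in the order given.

r13: T_13,6=12×13339535+45995730=206070150; T_13,7=12×2637558+13339535=44990231; T_13,8=12×357423+2637558=6926634; T_13,9=12×32670+357423=749463; T_13,10=12×1925+32670=55770; T_13,11=12×66+1925=2717; T_13,12=12×1+66=78
r14: T_14,7=13×44990231+206070150=790943153; T_14,8=13×6926634+44990231=135036473; T_14,9=13×749463+6926634=16669653; T_14,10=13×55770+749463=1474473; T_14,11=13×2717+55770=91091; T_14,12=13×78+2717=3731
r15: T_15,8=14×135036473+790943153=2681453775; T_15,9=14×16669653+135036473=368411615; T_15,10=14×1474473+16669653=37312275; T_15,11=14×91091+1474473=2749747; T_15,12=14×3731+91091=143325
r16: T_16,9=15×368411615+2681453775=8207628000; T_16,10=15×37312275+368411615=928095740; T_16,11=15×2749747+37312275=78558480; T_16,12=15×143325+2749747=4899622
Read c(16,9) = 8207628000, c(16,10) = 928095740, c(16,11) = 78558480, c(16,12) = 4899622.

8207628000, 928095740, 78558480, 4899622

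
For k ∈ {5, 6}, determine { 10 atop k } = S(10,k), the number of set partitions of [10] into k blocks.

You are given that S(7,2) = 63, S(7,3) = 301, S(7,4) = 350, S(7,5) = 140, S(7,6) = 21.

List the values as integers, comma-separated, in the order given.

42525, 22827

row 8: T[8][3]=3·301+63=966  T[8][4]=4·350+301=1701  T[8][5]=5·140+350=1050  T[8][6]=6·21+140=266
row 9: T[9][4]=4·1701+966=7770  T[9][5]=5·1050+1701=6951  T[9][6]=6·266+1050=2646
row 10: T[10][5]=5·6951+7770=42525  T[10][6]=6·2646+6951=22827
Read S(10,5) = 42525, S(10,6) = 22827.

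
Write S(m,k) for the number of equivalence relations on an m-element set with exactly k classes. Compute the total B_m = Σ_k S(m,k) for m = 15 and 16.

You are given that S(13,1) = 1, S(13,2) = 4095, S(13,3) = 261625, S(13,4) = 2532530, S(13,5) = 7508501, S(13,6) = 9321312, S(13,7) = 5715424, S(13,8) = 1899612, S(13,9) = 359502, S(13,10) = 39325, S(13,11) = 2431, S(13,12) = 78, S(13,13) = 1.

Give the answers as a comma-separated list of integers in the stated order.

row 14: T[14][1]=1·1+0=1  T[14][2]=2·4095+1=8191  T[14][3]=3·261625+4095=788970  T[14][4]=4·2532530+261625=10391745  T[14][5]=5·7508501+2532530=40075035  T[14][6]=6·9321312+7508501=63436373  T[14][7]=7·5715424+9321312=49329280  T[14][8]=8·1899612+5715424=20912320  T[14][9]=9·359502+1899612=5135130  T[14][10]=10·39325+359502=752752  T[14][11]=11·2431+39325=66066  T[14][12]=12·78+2431=3367  T[14][13]=13·1+78=91  T[14][14]=14·0+1=1
row 15: T[15][1]=1·1+0=1  T[15][2]=2·8191+1=16383  T[15][3]=3·788970+8191=2375101  T[15][4]=4·10391745+788970=42355950  T[15][5]=5·40075035+10391745=210766920  T[15][6]=6·63436373+40075035=420693273  T[15][7]=7·49329280+63436373=408741333  T[15][8]=8·20912320+49329280=216627840  T[15][9]=9·5135130+20912320=67128490  T[15][10]=10·752752+5135130=12662650  T[15][11]=11·66066+752752=1479478  T[15][12]=12·3367+66066=106470  T[15][13]=13·91+3367=4550  T[15][14]=14·1+91=105  T[15][15]=15·0+1=1
row 16: T[16][1]=1·1+0=1  T[16][2]=2·16383+1=32767  T[16][3]=3·2375101+16383=7141686  T[16][4]=4·42355950+2375101=171798901  T[16][5]=5·210766920+42355950=1096190550  T[16][6]=6·420693273+210766920=2734926558  T[16][7]=7·408741333+420693273=3281882604  T[16][8]=8·216627840+408741333=2141764053  T[16][9]=9·67128490+216627840=820784250  T[16][10]=10·12662650+67128490=193754990  T[16][11]=11·1479478+12662650=28936908  T[16][12]=12·106470+1479478=2757118  T[16][13]=13·4550+106470=165620  T[16][14]=14·105+4550=6020  T[16][15]=15·1+105=120  T[16][16]=16·0+1=1
B_15 = ΣS(15,k) = 1+16383+2375101+42355950+210766920+420693273+408741333+216627840+67128490+12662650+1479478+106470+4550+105+1 = 1382958545
B_16 = ΣS(16,k) = 1+32767+7141686+171798901+1096190550+2734926558+3281882604+2141764053+820784250+193754990+28936908+2757118+165620+6020+120+1 = 10480142147

1382958545, 10480142147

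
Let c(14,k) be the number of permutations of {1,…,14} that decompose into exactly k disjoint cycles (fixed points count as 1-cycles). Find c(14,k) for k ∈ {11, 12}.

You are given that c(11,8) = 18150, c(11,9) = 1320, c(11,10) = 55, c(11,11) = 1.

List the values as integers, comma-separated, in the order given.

[12] T[12,9]:11*1320+18150=32670 · T[12,10]:11*55+1320=1925 · T[12,11]:11*1+55=66 · T[12,12]:11*0+1=1
[13] T[13,10]:12*1925+32670=55770 · T[13,11]:12*66+1925=2717 · T[13,12]:12*1+66=78
[14] T[14,11]:13*2717+55770=91091 · T[14,12]:13*78+2717=3731
Read c(14,11) = 91091, c(14,12) = 3731.

91091, 3731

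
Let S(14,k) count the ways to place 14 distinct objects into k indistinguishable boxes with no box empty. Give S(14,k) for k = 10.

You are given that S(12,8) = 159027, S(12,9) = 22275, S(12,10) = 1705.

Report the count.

752752

[13] T[13,9]:9*22275+159027=359502 · T[13,10]:10*1705+22275=39325
[14] T[14,10]:10*39325+359502=752752
Read S(14,10) = 752752.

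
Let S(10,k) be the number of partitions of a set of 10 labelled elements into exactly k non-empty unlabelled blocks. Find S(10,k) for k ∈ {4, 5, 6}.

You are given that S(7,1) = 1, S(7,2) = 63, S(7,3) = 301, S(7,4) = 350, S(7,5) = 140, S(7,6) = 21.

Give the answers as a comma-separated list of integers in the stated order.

i=8: T(8,2)=1+2·63=127 | T(8,3)=63+3·301=966 | T(8,4)=301+4·350=1701 | T(8,5)=350+5·140=1050 | T(8,6)=140+6·21=266
i=9: T(9,3)=127+3·966=3025 | T(9,4)=966+4·1701=7770 | T(9,5)=1701+5·1050=6951 | T(9,6)=1050+6·266=2646
i=10: T(10,4)=3025+4·7770=34105 | T(10,5)=7770+5·6951=42525 | T(10,6)=6951+6·2646=22827
Read S(10,4) = 34105, S(10,5) = 42525, S(10,6) = 22827.

34105, 42525, 22827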